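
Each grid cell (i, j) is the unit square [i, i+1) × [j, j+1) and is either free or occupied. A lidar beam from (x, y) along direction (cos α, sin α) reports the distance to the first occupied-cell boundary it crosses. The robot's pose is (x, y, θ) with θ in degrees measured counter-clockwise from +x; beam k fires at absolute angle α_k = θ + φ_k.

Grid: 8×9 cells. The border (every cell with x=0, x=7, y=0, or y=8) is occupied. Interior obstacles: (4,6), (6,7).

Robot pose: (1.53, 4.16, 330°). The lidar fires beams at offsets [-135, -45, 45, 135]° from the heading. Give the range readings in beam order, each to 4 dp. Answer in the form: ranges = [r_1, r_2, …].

ranges = [0.5487, 3.2715, 5.6630, 2.0478]

beam 1: φ=-135°, α=195°
  dir = (cos 195°, sin 195°) = (-0.9659, -0.2588); from cell (1,4)
  next x-line at t=0.5487, next y-line at t=0.6182; Δt_x=1.0353, Δt_y=3.8637
    x: enter (0,4) at t=0.5487 ← occupied
  → r_1 = 0.5487
beam 2: φ=-45°, α=285°
  dir = (cos 285°, sin 285°) = (0.2588, -0.9659); from cell (1,4)
  next x-line at t=1.8159, next y-line at t=0.1656; Δt_x=3.8637, Δt_y=1.0353
    y: enter (1,3) at t=0.1656
    y: enter (1,2) at t=1.2009
    x: enter (2,2) at t=1.8159
    y: enter (2,1) at t=2.2362
    y: enter (2,0) at t=3.2715 ← occupied
  → r_2 = 3.2715
beam 3: φ=45°, α=15°
  dir = (cos 15°, sin 15°) = (0.9659, 0.2588); from cell (1,4)
  next x-line at t=0.4866, next y-line at t=3.2455; Δt_x=1.0353, Δt_y=3.8637
    x: enter (2,4) at t=0.4866
    x: enter (3,4) at t=1.5219
    x: enter (4,4) at t=2.5571
    y: enter (4,5) at t=3.2455
    x: enter (5,5) at t=3.5924
    x: enter (6,5) at t=4.6277
    x: enter (7,5) at t=5.6630 ← occupied
  → r_3 = 5.6630
beam 4: φ=135°, α=105°
  dir = (cos 105°, sin 105°) = (-0.2588, 0.9659); from cell (1,4)
  next x-line at t=2.0478, next y-line at t=0.8696; Δt_x=3.8637, Δt_y=1.0353
    y: enter (1,5) at t=0.8696
    y: enter (1,6) at t=1.9049
    x: enter (0,6) at t=2.0478 ← occupied
  → r_4 = 2.0478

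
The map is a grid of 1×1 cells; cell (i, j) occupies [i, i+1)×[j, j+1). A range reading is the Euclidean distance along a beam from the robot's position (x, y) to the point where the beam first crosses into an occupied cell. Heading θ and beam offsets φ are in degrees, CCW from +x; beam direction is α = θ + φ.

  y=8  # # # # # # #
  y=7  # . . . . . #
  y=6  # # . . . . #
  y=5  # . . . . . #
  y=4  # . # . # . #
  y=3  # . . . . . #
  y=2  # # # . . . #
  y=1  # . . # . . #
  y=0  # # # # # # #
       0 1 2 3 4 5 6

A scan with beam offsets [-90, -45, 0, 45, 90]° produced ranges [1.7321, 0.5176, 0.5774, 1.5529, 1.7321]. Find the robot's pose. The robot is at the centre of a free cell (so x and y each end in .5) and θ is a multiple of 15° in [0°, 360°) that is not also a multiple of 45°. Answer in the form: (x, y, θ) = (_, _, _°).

(x, y, θ) = (4.5, 5.5, 300°)

Candidates: 29 free-cell centres × 16 headings = 464 poses. Raycast each; keep the one whose scan matches to 4 dp.
  (2.5, 3.5, 120°): beam 5 = 1.0000 ≠ 1.7321 ✗
  (2.5, 1.5, 60°): beam 1 = 0.5774 ≠ 1.7321 ✗
  (3.5, 3.5, 255°): beam 1 = 2.5882 ≠ 1.7321 ✗
  (1.5, 5.5, 105°): beam 1 = 4.6587 ≠ 1.7321 ✗
  …
  (4.5, 5.5, 300°): r_1=1.7321, r_2=0.5176, r_3=0.5774, r_4=1.5529, r_5=1.7321 — all match ✓
No second candidate reproduces the full scan.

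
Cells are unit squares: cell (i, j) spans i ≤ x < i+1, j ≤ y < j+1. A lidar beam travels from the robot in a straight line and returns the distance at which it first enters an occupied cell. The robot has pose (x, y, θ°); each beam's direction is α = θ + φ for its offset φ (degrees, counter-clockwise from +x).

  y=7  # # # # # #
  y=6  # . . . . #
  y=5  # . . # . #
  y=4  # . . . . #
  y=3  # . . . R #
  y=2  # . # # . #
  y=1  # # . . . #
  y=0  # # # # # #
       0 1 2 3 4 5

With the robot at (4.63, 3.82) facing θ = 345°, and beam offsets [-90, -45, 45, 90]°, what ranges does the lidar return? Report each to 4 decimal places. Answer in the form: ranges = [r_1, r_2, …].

ranges = [2.9195, 0.7400, 0.4272, 1.4296]

beam 1: φ=-90°, α=255°
  dir = (cos 255°, sin 255°) = (-0.2588, -0.9659); from cell (4,3)
  next x-line at t=2.4341, next y-line at t=0.8489; Δt_x=3.8637, Δt_y=1.0353
    y: enter (4,2) at t=0.8489
    y: enter (4,1) at t=1.8842
    x: enter (3,1) at t=2.4341
    y: enter (3,0) at t=2.9195 ← occupied
  → r_1 = 2.9195
beam 2: φ=-45°, α=300°
  dir = (cos 300°, sin 300°) = (0.5000, -0.8660); from cell (4,3)
  next x-line at t=0.7400, next y-line at t=0.9469; Δt_x=2.0000, Δt_y=1.1547
    x: enter (5,3) at t=0.7400 ← occupied
  → r_2 = 0.7400
beam 3: φ=45°, α=30°
  dir = (cos 30°, sin 30°) = (0.8660, 0.5000); from cell (4,3)
  next x-line at t=0.4272, next y-line at t=0.3600; Δt_x=1.1547, Δt_y=2.0000
    y: enter (4,4) at t=0.3600
    x: enter (5,4) at t=0.4272 ← occupied
  → r_3 = 0.4272
beam 4: φ=90°, α=75°
  dir = (cos 75°, sin 75°) = (0.2588, 0.9659); from cell (4,3)
  next x-line at t=1.4296, next y-line at t=0.1863; Δt_x=3.8637, Δt_y=1.0353
    y: enter (4,4) at t=0.1863
    y: enter (4,5) at t=1.2216
    x: enter (5,5) at t=1.4296 ← occupied
  → r_4 = 1.4296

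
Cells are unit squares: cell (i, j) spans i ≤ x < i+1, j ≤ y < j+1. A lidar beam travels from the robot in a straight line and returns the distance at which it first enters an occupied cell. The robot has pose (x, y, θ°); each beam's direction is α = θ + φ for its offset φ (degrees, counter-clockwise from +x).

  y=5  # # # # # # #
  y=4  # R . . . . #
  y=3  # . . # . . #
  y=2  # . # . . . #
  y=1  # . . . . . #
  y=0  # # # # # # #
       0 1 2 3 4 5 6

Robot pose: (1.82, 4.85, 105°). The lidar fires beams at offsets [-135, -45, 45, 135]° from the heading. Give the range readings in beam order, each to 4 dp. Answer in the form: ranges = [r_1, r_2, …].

ranges = [1.7000, 0.1732, 0.3000, 1.6400]

beam 1: φ=-135°, α=330°
  d=(0.8660,-0.5000)  start (1,4)  tX=0.2078 tY=1.7000  stride 1/|dx|=1.1547 1/|dy|=2.0000
    cross x-line → (2,4), t=0.2078
    cross x-line → (3,4), t=1.3625
    cross y-line → (3,3), t=1.7000 (wall)
  → r_1 = 1.7000
beam 2: φ=-45°, α=60°
  d=(0.5000,0.8660)  start (1,4)  tX=0.3600 tY=0.1732  stride 1/|dx|=2.0000 1/|dy|=1.1547
    cross y-line → (1,5), t=0.1732 (wall)
  → r_2 = 0.1732
beam 3: φ=45°, α=150°
  d=(-0.8660,0.5000)  start (1,4)  tX=0.9469 tY=0.3000  stride 1/|dx|=1.1547 1/|dy|=2.0000
    cross y-line → (1,5), t=0.3000 (wall)
  → r_3 = 0.3000
beam 4: φ=135°, α=240°
  d=(-0.5000,-0.8660)  start (1,4)  tX=1.6400 tY=0.9815  stride 1/|dx|=2.0000 1/|dy|=1.1547
    cross y-line → (1,3), t=0.9815
    cross x-line → (0,3), t=1.6400 (wall)
  → r_4 = 1.6400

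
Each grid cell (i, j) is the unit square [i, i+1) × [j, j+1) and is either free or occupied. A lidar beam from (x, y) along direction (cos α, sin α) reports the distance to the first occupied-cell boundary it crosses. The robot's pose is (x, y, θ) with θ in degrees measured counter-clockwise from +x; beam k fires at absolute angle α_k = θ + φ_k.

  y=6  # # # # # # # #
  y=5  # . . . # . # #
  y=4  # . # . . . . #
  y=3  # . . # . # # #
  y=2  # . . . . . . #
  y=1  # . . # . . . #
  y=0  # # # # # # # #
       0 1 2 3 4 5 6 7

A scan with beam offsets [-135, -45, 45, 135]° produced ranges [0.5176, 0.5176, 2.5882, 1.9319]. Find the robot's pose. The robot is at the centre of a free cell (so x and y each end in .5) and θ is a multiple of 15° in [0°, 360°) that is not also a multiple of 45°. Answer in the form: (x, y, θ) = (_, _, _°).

(x, y, θ) = (4.5, 1.5, 330°)

Enumerate (i+0.5, j+0.5, θ) over the 23 free cells and 16 admissible headings. For each, cast all 4 beams and compare to the given ranges.
  (4.5, 3.5, 120°): beam 2 = 1.5529 ≠ 0.5176 ✗
  (3.5, 4.5, 105°): beam 1 = 1.7321 ≠ 0.5176 ✗
  (5.5, 5.5, 255°): beam 1 = 0.5774 ≠ 0.5176 ✗
  (6.5, 2.5, 150°): beam 4 = 1.5529 ≠ 1.9319 ✗
  (6.5, 1.5, 255°): beam 1 = 1.7321 ≠ 0.5176 ✗
  …
  (4.5, 1.5, 330°): r_1=0.5176, r_2=0.5176, r_3=2.5882, r_4=1.9319 — all match ✓
Only this pose fits every beam.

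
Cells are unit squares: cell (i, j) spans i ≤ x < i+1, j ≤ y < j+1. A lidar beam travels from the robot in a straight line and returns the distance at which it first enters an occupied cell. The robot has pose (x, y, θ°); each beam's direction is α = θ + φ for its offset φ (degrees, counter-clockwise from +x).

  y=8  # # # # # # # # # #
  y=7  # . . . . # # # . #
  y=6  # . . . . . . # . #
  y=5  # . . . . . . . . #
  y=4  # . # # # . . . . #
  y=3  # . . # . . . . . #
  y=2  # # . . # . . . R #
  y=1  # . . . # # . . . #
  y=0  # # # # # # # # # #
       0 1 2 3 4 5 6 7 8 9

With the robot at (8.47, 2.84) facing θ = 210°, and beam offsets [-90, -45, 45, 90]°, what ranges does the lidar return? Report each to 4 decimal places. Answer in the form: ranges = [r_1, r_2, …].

beam 1: φ=-90°, α=120°
  dir = (cos 120°, sin 120°) = (-0.5000, 0.8660); from cell (8,2)
  next x-line at t=0.9400, next y-line at t=0.1848; Δt_x=2.0000, Δt_y=1.1547
    y: enter (8,3) at t=0.1848
    x: enter (7,3) at t=0.9400
    y: enter (7,4) at t=1.3395
    y: enter (7,5) at t=2.4942
    x: enter (6,5) at t=2.9400
    y: enter (6,6) at t=3.6489
    y: enter (6,7) at t=4.8036 ← occupied
  → r_1 = 4.8036
beam 2: φ=-45°, α=165°
  dir = (cos 165°, sin 165°) = (-0.9659, 0.2588); from cell (8,2)
  next x-line at t=0.4866, next y-line at t=0.6182; Δt_x=1.0353, Δt_y=3.8637
    x: enter (7,2) at t=0.4866
    y: enter (7,3) at t=0.6182
    x: enter (6,3) at t=1.5219
    x: enter (5,3) at t=2.5571
    x: enter (4,3) at t=3.5924
    y: enter (4,4) at t=4.4819 ← occupied
  → r_2 = 4.4819
beam 3: φ=45°, α=255°
  dir = (cos 255°, sin 255°) = (-0.2588, -0.9659); from cell (8,2)
  next x-line at t=1.8159, next y-line at t=0.8696; Δt_x=3.8637, Δt_y=1.0353
    y: enter (8,1) at t=0.8696
    x: enter (7,1) at t=1.8159
    y: enter (7,0) at t=1.9049 ← occupied
  → r_3 = 1.9049
beam 4: φ=90°, α=300°
  dir = (cos 300°, sin 300°) = (0.5000, -0.8660); from cell (8,2)
  next x-line at t=1.0600, next y-line at t=0.9699; Δt_x=2.0000, Δt_y=1.1547
    y: enter (8,1) at t=0.9699
    x: enter (9,1) at t=1.0600 ← occupied
  → r_4 = 1.0600

ranges = [4.8036, 4.4819, 1.9049, 1.0600]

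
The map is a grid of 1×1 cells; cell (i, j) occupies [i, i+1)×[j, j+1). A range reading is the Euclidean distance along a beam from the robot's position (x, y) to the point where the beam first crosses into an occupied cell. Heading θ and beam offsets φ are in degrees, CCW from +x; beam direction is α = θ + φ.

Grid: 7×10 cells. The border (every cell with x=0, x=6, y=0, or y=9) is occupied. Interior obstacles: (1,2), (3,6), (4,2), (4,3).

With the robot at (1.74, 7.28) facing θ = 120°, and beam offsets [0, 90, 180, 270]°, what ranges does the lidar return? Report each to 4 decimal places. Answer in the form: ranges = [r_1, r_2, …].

ranges = [1.4800, 0.8545, 4.5200, 3.4400]

beam 1: φ=0°, α=120°
  dir = (cos 120°, sin 120°) = (-0.5000, 0.8660); from cell (1,7)
  next x-line at t=1.4800, next y-line at t=0.8314; Δt_x=2.0000, Δt_y=1.1547
    y: enter (1,8) at t=0.8314
    x: enter (0,8) at t=1.4800 ← occupied
  → r_1 = 1.4800
beam 2: φ=90°, α=210°
  dir = (cos 210°, sin 210°) = (-0.8660, -0.5000); from cell (1,7)
  next x-line at t=0.8545, next y-line at t=0.5600; Δt_x=1.1547, Δt_y=2.0000
    y: enter (1,6) at t=0.5600
    x: enter (0,6) at t=0.8545 ← occupied
  → r_2 = 0.8545
beam 3: φ=180°, α=300°
  dir = (cos 300°, sin 300°) = (0.5000, -0.8660); from cell (1,7)
  next x-line at t=0.5200, next y-line at t=0.3233; Δt_x=2.0000, Δt_y=1.1547
    y: enter (1,6) at t=0.3233
    x: enter (2,6) at t=0.5200
    y: enter (2,5) at t=1.4780
    x: enter (3,5) at t=2.5200
    y: enter (3,4) at t=2.6327
    y: enter (3,3) at t=3.7874
    x: enter (4,3) at t=4.5200 ← occupied
  → r_3 = 4.5200
beam 4: φ=270°, α=30°
  dir = (cos 30°, sin 30°) = (0.8660, 0.5000); from cell (1,7)
  next x-line at t=0.3002, next y-line at t=1.4400; Δt_x=1.1547, Δt_y=2.0000
    x: enter (2,7) at t=0.3002
    y: enter (2,8) at t=1.4400
    x: enter (3,8) at t=1.4549
    x: enter (4,8) at t=2.6096
    y: enter (4,9) at t=3.4400 ← occupied
  → r_4 = 3.4400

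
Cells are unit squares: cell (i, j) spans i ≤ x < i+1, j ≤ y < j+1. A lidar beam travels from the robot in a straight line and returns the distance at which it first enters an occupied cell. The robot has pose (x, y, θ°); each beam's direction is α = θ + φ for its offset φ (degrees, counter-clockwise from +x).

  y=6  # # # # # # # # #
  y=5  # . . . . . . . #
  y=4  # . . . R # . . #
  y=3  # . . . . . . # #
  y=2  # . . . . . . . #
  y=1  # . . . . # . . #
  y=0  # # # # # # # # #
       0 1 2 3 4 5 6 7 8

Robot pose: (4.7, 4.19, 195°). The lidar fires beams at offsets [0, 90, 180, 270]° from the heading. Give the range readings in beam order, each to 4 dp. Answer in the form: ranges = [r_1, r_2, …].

beam 1: φ=0°, α=195°
  direction (-0.9659, -0.2588); cell (4,4); t to first gridline: x 0.7247, y 0.7341 (then +1.0353 / +3.8637)
    (3,4) via x @ 0.7247
    (3,3) via y @ 0.7341
    (2,3) via x @ 1.7600
    (1,3) via x @ 2.7952
    (0,3) via x @ 3.8305  # hit
  → r_1 = 3.8305
beam 2: φ=90°, α=285°
  direction (0.2588, -0.9659); cell (4,4); t to first gridline: x 1.1591, y 0.1967 (then +3.8637 / +1.0353)
    (4,3) via y @ 0.1967
    (5,3) via x @ 1.1591
    (5,2) via y @ 1.2320
    (5,1) via y @ 2.2673  # hit
  → r_2 = 2.2673
beam 3: φ=180°, α=15°
  direction (0.9659, 0.2588); cell (4,4); t to first gridline: x 0.3106, y 3.1296 (then +1.0353 / +3.8637)
    (5,4) via x @ 0.3106  # hit
  → r_3 = 0.3106
beam 4: φ=270°, α=105°
  direction (-0.2588, 0.9659); cell (4,4); t to first gridline: x 2.7046, y 0.8386 (then +3.8637 / +1.0353)
    (4,5) via y @ 0.8386
    (4,6) via y @ 1.8738  # hit
  → r_4 = 1.8738

ranges = [3.8305, 2.2673, 0.3106, 1.8738]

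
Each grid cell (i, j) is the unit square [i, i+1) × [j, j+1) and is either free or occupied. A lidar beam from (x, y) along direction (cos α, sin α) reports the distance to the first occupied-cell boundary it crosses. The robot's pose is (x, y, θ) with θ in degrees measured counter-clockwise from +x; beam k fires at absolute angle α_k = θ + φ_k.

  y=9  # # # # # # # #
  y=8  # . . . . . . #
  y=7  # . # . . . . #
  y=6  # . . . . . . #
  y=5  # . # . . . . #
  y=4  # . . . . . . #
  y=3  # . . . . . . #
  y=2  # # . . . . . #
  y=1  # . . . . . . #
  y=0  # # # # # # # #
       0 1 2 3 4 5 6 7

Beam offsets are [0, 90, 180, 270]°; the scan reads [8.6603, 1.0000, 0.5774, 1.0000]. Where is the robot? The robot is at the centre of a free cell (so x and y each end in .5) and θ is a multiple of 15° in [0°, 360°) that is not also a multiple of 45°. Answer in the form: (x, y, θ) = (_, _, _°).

Candidates: 45 free-cell centres × 16 headings = 720 poses. Raycast each; keep the one whose scan matches to 4 dp.
  (5.5, 7.5, 300°): beam 1 = 3.0000 ≠ 8.6603 ✗
  (2.5, 3.5, 285°): beam 1 = 2.5882 ≠ 8.6603 ✗
  (3.5, 8.5, 165°): beam 1 = 1.9319 ≠ 8.6603 ✗
  (5.5, 2.5, 60°): beam 1 = 3.0000 ≠ 8.6603 ✗
  …
  (2.5, 1.5, 60°): r_1=8.6603, r_2=1.0000, r_3=0.5774, r_4=1.0000 — all match ✓
Unique over the lattice → pose = (2.5, 1.5, 60°).

(x, y, θ) = (2.5, 1.5, 60°)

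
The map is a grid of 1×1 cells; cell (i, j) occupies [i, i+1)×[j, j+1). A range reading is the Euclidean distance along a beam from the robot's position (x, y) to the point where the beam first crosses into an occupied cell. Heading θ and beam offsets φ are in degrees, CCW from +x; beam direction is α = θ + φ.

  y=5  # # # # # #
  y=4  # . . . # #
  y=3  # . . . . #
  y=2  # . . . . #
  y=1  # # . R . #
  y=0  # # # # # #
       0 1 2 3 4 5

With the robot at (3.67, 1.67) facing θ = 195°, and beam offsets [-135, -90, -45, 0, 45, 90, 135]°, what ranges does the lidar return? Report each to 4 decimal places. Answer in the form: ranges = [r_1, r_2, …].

beam 1: φ=-135°, α=60°
  direction (0.5000, 0.8660); cell (3,1); t to first gridline: x 0.6600, y 0.3811 (then +2.0000 / +1.1547)
    (3,2) via y @ 0.3811
    (4,2) via x @ 0.6600
    (4,3) via y @ 1.5358
    (5,3) via x @ 2.6600  # hit
  → r_1 = 2.6600
beam 2: φ=-90°, α=105°
  direction (-0.2588, 0.9659); cell (3,1); t to first gridline: x 2.5887, y 0.3416 (then +3.8637 / +1.0353)
    (3,2) via y @ 0.3416
    (3,3) via y @ 1.3769
    (3,4) via y @ 2.4122
    (2,4) via x @ 2.5887
    (2,5) via y @ 3.4475  # hit
  → r_2 = 3.4475
beam 3: φ=-45°, α=150°
  direction (-0.8660, 0.5000); cell (3,1); t to first gridline: x 0.7736, y 0.6600 (then +1.1547 / +2.0000)
    (3,2) via y @ 0.6600
    (2,2) via x @ 0.7736
    (1,2) via x @ 1.9283
    (1,3) via y @ 2.6600
    (0,3) via x @ 3.0831  # hit
  → r_3 = 3.0831
beam 4: φ=0°, α=195°
  direction (-0.9659, -0.2588); cell (3,1); t to first gridline: x 0.6936, y 2.5887 (then +1.0353 / +3.8637)
    (2,1) via x @ 0.6936
    (1,1) via x @ 1.7289  # hit
  → r_4 = 1.7289
beam 5: φ=45°, α=240°
  direction (-0.5000, -0.8660); cell (3,1); t to first gridline: x 1.3400, y 0.7736 (then +2.0000 / +1.1547)
    (3,0) via y @ 0.7736  # hit
  → r_5 = 0.7736
beam 6: φ=90°, α=285°
  direction (0.2588, -0.9659); cell (3,1); t to first gridline: x 1.2750, y 0.6936 (then +3.8637 / +1.0353)
    (3,0) via y @ 0.6936  # hit
  → r_6 = 0.6936
beam 7: φ=135°, α=330°
  direction (0.8660, -0.5000); cell (3,1); t to first gridline: x 0.3811, y 1.3400 (then +1.1547 / +2.0000)
    (4,1) via x @ 0.3811
    (4,0) via y @ 1.3400  # hit
  → r_7 = 1.3400

ranges = [2.6600, 3.4475, 3.0831, 1.7289, 0.7736, 0.6936, 1.3400]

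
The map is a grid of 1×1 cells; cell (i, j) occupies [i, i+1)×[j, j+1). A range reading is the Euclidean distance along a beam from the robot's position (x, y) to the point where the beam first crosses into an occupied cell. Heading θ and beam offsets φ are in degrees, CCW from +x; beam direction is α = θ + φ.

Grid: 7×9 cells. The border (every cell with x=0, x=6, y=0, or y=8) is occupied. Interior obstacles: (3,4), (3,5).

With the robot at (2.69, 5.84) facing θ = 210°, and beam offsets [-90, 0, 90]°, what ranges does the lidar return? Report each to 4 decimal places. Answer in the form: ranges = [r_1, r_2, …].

beam 1: φ=-90°, α=120°
  d=(-0.5000,0.8660)  start (2,5)  tX=1.3800 tY=0.1848  stride 1/|dx|=2.0000 1/|dy|=1.1547
    cross y-line → (2,6), t=0.1848
    cross y-line → (2,7), t=1.3395
    cross x-line → (1,7), t=1.3800
    cross y-line → (1,8), t=2.4942 (wall)
  → r_1 = 2.4942
beam 2: φ=0°, α=210°
  d=(-0.8660,-0.5000)  start (2,5)  tX=0.7967 tY=1.6800  stride 1/|dx|=1.1547 1/|dy|=2.0000
    cross x-line → (1,5), t=0.7967
    cross y-line → (1,4), t=1.6800
    cross x-line → (0,4), t=1.9514 (wall)
  → r_2 = 1.9514
beam 3: φ=90°, α=300°
  d=(0.5000,-0.8660)  start (2,5)  tX=0.6200 tY=0.9699  stride 1/|dx|=2.0000 1/|dy|=1.1547
    cross x-line → (3,5), t=0.6200 (wall)
  → r_3 = 0.6200

ranges = [2.4942, 1.9514, 0.6200]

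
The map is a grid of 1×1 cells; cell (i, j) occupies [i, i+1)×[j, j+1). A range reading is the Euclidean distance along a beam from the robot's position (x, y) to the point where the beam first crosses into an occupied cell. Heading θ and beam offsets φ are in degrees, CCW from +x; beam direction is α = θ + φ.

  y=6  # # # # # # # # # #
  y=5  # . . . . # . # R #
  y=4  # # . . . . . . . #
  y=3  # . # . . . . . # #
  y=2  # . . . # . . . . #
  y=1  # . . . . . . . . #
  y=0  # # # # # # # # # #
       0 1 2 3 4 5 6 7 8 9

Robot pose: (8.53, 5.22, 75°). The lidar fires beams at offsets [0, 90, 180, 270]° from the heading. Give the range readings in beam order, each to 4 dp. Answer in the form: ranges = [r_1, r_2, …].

beam 1: φ=0°, α=75°
  direction (0.2588, 0.9659); cell (8,5); t to first gridline: x 1.8159, y 0.8075 (then +3.8637 / +1.0353)
    (8,6) via y @ 0.8075  # hit
  → r_1 = 0.8075
beam 2: φ=90°, α=165°
  direction (-0.9659, 0.2588); cell (8,5); t to first gridline: x 0.5487, y 3.0137 (then +1.0353 / +3.8637)
    (7,5) via x @ 0.5487  # hit
  → r_2 = 0.5487
beam 3: φ=180°, α=255°
  direction (-0.2588, -0.9659); cell (8,5); t to first gridline: x 2.0478, y 0.2278 (then +3.8637 / +1.0353)
    (8,4) via y @ 0.2278
    (8,3) via y @ 1.2630  # hit
  → r_3 = 1.2630
beam 4: φ=270°, α=345°
  direction (0.9659, -0.2588); cell (8,5); t to first gridline: x 0.4866, y 0.8500 (then +1.0353 / +3.8637)
    (9,5) via x @ 0.4866  # hit
  → r_4 = 0.4866

ranges = [0.8075, 0.5487, 1.2630, 0.4866]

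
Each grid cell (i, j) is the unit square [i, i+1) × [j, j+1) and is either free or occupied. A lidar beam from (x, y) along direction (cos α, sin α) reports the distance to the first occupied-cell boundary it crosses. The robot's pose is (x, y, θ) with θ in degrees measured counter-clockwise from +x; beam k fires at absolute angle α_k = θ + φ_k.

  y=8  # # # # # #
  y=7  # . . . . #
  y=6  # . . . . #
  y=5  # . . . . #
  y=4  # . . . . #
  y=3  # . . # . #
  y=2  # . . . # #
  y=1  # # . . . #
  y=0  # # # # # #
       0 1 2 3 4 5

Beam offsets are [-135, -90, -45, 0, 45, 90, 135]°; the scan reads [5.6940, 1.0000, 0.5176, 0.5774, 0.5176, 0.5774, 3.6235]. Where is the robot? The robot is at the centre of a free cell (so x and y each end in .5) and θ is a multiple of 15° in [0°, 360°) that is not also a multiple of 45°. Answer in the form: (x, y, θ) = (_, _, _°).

(x, y, θ) = (1.5, 2.5, 210°)

The pose lattice has 25·16 = 400 candidates. Test each by forward raycasting.
  (2.5, 5.5, 195°): beam 1 = 2.8868 ≠ 5.6940 ✗
  (2.5, 3.5, 210°): beam 1 = 4.6587 ≠ 5.6940 ✗
  (3.5, 2.5, 300°): beam 1 = 2.5882 ≠ 5.6940 ✗
  (3.5, 5.5, 300°): beam 1 = 2.5882 ≠ 5.6940 ✗
  (4.5, 1.5, 150°): beam 1 = 0.5176 ≠ 5.6940 ✗
  …
  (1.5, 2.5, 210°): r_1=5.6940, r_2=1.0000, r_3=0.5176, r_4=0.5774, r_5=0.5176, r_6=0.5774, r_7=3.6235 — all match ✓
Only this pose fits every beam.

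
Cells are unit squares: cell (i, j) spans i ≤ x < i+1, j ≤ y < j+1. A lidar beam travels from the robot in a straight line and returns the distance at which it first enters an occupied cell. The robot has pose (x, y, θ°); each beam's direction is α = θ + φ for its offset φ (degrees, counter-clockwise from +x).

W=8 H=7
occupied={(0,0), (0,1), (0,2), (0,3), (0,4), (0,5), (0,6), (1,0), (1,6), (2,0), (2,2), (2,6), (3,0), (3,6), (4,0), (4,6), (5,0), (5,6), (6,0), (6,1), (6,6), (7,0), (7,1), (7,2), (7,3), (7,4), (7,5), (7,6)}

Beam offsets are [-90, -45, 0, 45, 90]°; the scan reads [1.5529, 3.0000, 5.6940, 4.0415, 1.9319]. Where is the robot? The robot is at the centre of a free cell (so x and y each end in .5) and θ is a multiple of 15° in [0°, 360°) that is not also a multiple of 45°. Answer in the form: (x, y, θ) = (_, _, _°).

(x, y, θ) = (6.5, 4.5, 195°)

Enumerate (i+0.5, j+0.5, θ) over the 28 free cells and 16 admissible headings. For each, cast all 5 beams and compare to the given ranges.
  (5.5, 5.5, 240°): beam 1 = 1.0000 ≠ 1.5529 ✗
  (3.5, 2.5, 75°): beam 1 = 2.5882 ≠ 1.5529 ✗
  (3.5, 5.5, 15°): beam 1 = 4.6587 ≠ 1.5529 ✗
  …
  (6.5, 4.5, 195°): r_1=1.5529, r_2=3.0000, r_3=5.6940, r_4=4.0415, r_5=1.9319 — all match ✓
Unique over the lattice → pose = (6.5, 4.5, 195°).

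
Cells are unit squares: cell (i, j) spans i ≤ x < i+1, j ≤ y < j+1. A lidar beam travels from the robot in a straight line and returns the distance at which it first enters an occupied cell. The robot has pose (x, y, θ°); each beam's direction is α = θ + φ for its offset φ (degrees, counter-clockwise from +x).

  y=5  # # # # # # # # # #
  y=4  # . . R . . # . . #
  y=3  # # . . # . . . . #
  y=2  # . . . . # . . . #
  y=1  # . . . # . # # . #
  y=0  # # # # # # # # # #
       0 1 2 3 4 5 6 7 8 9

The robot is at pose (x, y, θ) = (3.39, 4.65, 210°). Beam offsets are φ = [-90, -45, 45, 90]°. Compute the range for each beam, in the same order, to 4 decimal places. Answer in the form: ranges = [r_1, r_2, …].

beam 1: φ=-90°, α=120°
  d=(-0.5000,0.8660)  start (3,4)  tX=0.7800 tY=0.4041  stride 1/|dx|=2.0000 1/|dy|=1.1547
    cross y-line → (3,5), t=0.4041 (wall)
  → r_1 = 0.4041
beam 2: φ=-45°, α=165°
  d=(-0.9659,0.2588)  start (3,4)  tX=0.4038 tY=1.3523  stride 1/|dx|=1.0353 1/|dy|=3.8637
    cross x-line → (2,4), t=0.4038
    cross y-line → (2,5), t=1.3523 (wall)
  → r_2 = 1.3523
beam 3: φ=45°, α=255°
  d=(-0.2588,-0.9659)  start (3,4)  tX=1.5068 tY=0.6729  stride 1/|dx|=3.8637 1/|dy|=1.0353
    cross y-line → (3,3), t=0.6729
    cross x-line → (2,3), t=1.5068
    cross y-line → (2,2), t=1.7082
    cross y-line → (2,1), t=2.7435
    cross y-line → (2,0), t=3.7788 (wall)
  → r_3 = 3.7788
beam 4: φ=90°, α=300°
  d=(0.5000,-0.8660)  start (3,4)  tX=1.2200 tY=0.7506  stride 1/|dx|=2.0000 1/|dy|=1.1547
    cross y-line → (3,3), t=0.7506
    cross x-line → (4,3), t=1.2200 (wall)
  → r_4 = 1.2200

ranges = [0.4041, 1.3523, 3.7788, 1.2200]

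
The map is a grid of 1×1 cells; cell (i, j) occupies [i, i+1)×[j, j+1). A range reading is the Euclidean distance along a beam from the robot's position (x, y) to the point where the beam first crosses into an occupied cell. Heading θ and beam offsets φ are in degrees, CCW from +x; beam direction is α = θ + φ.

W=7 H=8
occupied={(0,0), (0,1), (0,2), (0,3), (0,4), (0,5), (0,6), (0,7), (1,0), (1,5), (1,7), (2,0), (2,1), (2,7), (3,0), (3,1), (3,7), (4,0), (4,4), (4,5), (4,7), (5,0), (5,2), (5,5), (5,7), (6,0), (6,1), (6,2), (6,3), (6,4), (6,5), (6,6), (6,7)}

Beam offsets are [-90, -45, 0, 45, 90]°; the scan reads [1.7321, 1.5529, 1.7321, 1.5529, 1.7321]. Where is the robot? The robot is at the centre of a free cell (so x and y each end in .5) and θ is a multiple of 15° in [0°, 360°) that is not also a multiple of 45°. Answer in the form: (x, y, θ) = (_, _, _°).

The pose lattice has 23·16 = 368 candidates. Test each by forward raycasting.
  (2.5, 6.5, 195°): beam 1 = 0.5176 ≠ 1.7321 ✗
  (5.5, 4.5, 165°): beam 1 = 0.5176 ≠ 1.7321 ✗
  (2.5, 4.5, 330°): beam 1 = 3.0000 ≠ 1.7321 ✗
  (1.5, 3.5, 330°): beam 1 = 1.0000 ≠ 1.7321 ✗
  …
  (2.5, 3.5, 210°): r_1=1.7321, r_2=1.5529, r_3=1.7321, r_4=1.5529, r_5=1.7321 — all match ✓
Only this pose fits every beam.

(x, y, θ) = (2.5, 3.5, 210°)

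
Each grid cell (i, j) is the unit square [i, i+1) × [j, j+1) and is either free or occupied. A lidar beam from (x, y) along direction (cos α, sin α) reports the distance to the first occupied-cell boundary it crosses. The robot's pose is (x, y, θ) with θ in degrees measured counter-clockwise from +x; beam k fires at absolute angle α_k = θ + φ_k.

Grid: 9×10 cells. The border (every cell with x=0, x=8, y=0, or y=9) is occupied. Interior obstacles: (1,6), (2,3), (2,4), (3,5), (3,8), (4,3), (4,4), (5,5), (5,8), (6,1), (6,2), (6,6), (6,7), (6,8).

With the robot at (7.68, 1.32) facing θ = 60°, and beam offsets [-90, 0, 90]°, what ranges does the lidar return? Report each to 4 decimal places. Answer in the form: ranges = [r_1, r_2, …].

ranges = [0.3695, 0.6400, 0.7852]

beam 1: φ=-90°, α=330°
  d=(0.8660,-0.5000)  start (7,1)  tX=0.3695 tY=0.6400  stride 1/|dx|=1.1547 1/|dy|=2.0000
    cross x-line → (8,1), t=0.3695 (wall)
  → r_1 = 0.3695
beam 2: φ=0°, α=60°
  d=(0.5000,0.8660)  start (7,1)  tX=0.6400 tY=0.7852  stride 1/|dx|=2.0000 1/|dy|=1.1547
    cross x-line → (8,1), t=0.6400 (wall)
  → r_2 = 0.6400
beam 3: φ=90°, α=150°
  d=(-0.8660,0.5000)  start (7,1)  tX=0.7852 tY=1.3600  stride 1/|dx|=1.1547 1/|dy|=2.0000
    cross x-line → (6,1), t=0.7852 (wall)
  → r_3 = 0.7852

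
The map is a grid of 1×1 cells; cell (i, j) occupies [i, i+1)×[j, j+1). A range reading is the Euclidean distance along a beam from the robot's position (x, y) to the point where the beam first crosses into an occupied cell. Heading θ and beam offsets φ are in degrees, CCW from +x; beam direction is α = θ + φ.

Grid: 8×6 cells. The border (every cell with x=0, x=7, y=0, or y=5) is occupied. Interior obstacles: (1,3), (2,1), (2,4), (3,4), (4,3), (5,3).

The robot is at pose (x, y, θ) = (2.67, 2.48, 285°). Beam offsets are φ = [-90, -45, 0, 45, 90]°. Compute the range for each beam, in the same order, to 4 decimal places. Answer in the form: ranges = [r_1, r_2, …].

beam 1: φ=-90°, α=195°
  d=(-0.9659,-0.2588)  start (2,2)  tX=0.6936 tY=1.8546  stride 1/|dx|=1.0353 1/|dy|=3.8637
    cross x-line → (1,2), t=0.6936
    cross x-line → (0,2), t=1.7289 (wall)
  → r_1 = 1.7289
beam 2: φ=-45°, α=240°
  d=(-0.5000,-0.8660)  start (2,2)  tX=1.3400 tY=0.5543  stride 1/|dx|=2.0000 1/|dy|=1.1547
    cross y-line → (2,1), t=0.5543 (wall)
  → r_2 = 0.5543
beam 3: φ=0°, α=285°
  d=(0.2588,-0.9659)  start (2,2)  tX=1.2750 tY=0.4969  stride 1/|dx|=3.8637 1/|dy|=1.0353
    cross y-line → (2,1), t=0.4969 (wall)
  → r_3 = 0.4969
beam 4: φ=45°, α=330°
  d=(0.8660,-0.5000)  start (2,2)  tX=0.3811 tY=0.9600  stride 1/|dx|=1.1547 1/|dy|=2.0000
    cross x-line → (3,2), t=0.3811
    cross y-line → (3,1), t=0.9600
    cross x-line → (4,1), t=1.5358
    cross x-line → (5,1), t=2.6905
    cross y-line → (5,0), t=2.9600 (wall)
  → r_4 = 2.9600
beam 5: φ=90°, α=15°
  d=(0.9659,0.2588)  start (2,2)  tX=0.3416 tY=2.0091  stride 1/|dx|=1.0353 1/|dy|=3.8637
    cross x-line → (3,2), t=0.3416
    cross x-line → (4,2), t=1.3769
    cross y-line → (4,3), t=2.0091 (wall)
  → r_5 = 2.0091

ranges = [1.7289, 0.5543, 0.4969, 2.9600, 2.0091]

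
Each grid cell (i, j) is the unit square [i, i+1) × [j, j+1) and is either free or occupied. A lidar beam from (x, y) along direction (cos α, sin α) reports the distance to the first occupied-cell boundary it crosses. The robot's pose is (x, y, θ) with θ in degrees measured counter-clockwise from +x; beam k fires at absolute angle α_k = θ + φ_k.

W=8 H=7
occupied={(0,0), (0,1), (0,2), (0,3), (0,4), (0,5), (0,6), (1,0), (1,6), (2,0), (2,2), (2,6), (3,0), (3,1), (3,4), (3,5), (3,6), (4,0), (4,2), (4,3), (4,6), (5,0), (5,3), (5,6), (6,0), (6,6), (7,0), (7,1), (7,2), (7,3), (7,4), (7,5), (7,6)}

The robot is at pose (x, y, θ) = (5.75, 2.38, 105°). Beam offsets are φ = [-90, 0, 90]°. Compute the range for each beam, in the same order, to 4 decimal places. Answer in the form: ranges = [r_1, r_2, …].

beam 1: φ=-90°, α=15°
  direction (0.9659, 0.2588); cell (5,2); t to first gridline: x 0.2588, y 2.3955 (then +1.0353 / +3.8637)
    (6,2) via x @ 0.2588
    (7,2) via x @ 1.2941  # hit
  → r_1 = 1.2941
beam 2: φ=0°, α=105°
  direction (-0.2588, 0.9659); cell (5,2); t to first gridline: x 2.8978, y 0.6419 (then +3.8637 / +1.0353)
    (5,3) via y @ 0.6419  # hit
  → r_2 = 0.6419
beam 3: φ=90°, α=195°
  direction (-0.9659, -0.2588); cell (5,2); t to first gridline: x 0.7765, y 1.4682 (then +1.0353 / +3.8637)
    (4,2) via x @ 0.7765  # hit
  → r_3 = 0.7765

ranges = [1.2941, 0.6419, 0.7765]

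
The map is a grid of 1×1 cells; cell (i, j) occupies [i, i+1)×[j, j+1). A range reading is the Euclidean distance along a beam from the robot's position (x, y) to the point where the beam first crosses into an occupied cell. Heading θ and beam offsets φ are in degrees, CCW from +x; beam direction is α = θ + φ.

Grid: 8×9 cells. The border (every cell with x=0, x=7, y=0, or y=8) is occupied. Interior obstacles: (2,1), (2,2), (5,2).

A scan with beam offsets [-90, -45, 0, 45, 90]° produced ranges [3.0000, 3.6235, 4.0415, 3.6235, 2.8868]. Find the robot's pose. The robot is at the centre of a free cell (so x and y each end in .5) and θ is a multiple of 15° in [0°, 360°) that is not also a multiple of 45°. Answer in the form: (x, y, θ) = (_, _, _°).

(x, y, θ) = (4.5, 6.5, 240°)

The pose lattice has 39·16 = 624 candidates. Test each by forward raycasting.
  (1.5, 4.5, 330°): beam 1 = 1.0000 ≠ 3.0000 ✗
  (6.5, 4.5, 240°): beam 1 = 6.3509 ≠ 3.0000 ✗
  (3.5, 6.5, 120°): beam 2 = 1.5529 ≠ 3.6235 ✗
  (6.5, 2.5, 240°): beam 1 = 0.5774 ≠ 3.0000 ✗
  …
  (4.5, 6.5, 240°): r_1=3.0000, r_2=3.6235, r_3=4.0415, r_4=3.6235, r_5=2.8868 — all match ✓
Only this pose fits every beam.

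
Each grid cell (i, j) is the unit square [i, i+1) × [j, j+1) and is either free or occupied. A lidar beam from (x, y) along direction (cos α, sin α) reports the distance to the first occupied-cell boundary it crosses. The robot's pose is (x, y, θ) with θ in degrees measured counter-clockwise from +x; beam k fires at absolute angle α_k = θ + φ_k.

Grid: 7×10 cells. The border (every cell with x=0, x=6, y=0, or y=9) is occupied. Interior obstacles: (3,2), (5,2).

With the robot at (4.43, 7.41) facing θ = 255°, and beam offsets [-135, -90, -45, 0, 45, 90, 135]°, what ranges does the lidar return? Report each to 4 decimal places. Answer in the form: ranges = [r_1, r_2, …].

ranges = [1.8360, 3.5510, 3.9606, 4.5656, 3.1400, 1.6254, 1.8129]

beam 1: φ=-135°, α=120°
  cosα=-0.5000 sinα=0.8660 | (4,7) | tMaxX 0.8600 tMaxY 0.6813 | tΔX 2.0000 tΔY 1.1547
    t=0.6813 [y] (4,8)
    t=0.8600 [x] (3,8)
    t=1.8360 [y] (3,9) — stop
  → r_1 = 1.8360
beam 2: φ=-90°, α=165°
  cosα=-0.9659 sinα=0.2588 | (4,7) | tMaxX 0.4452 tMaxY 2.2796 | tΔX 1.0353 tΔY 3.8637
    t=0.4452 [x] (3,7)
    t=1.4804 [x] (2,7)
    t=2.2796 [y] (2,8)
    t=2.5157 [x] (1,8)
    t=3.5510 [x] (0,8) — stop
  → r_2 = 3.5510
beam 3: φ=-45°, α=210°
  cosα=-0.8660 sinα=-0.5000 | (4,7) | tMaxX 0.4965 tMaxY 0.8200 | tΔX 1.1547 tΔY 2.0000
    t=0.4965 [x] (3,7)
    t=0.8200 [y] (3,6)
    t=1.6512 [x] (2,6)
    t=2.8059 [x] (1,6)
    t=2.8200 [y] (1,5)
    t=3.9606 [x] (0,5) — stop
  → r_3 = 3.9606
beam 4: φ=0°, α=255°
  cosα=-0.2588 sinα=-0.9659 | (4,7) | tMaxX 1.6614 tMaxY 0.4245 | tΔX 3.8637 tΔY 1.0353
    t=0.4245 [y] (4,6)
    t=1.4597 [y] (4,5)
    t=1.6614 [x] (3,5)
    t=2.4950 [y] (3,4)
    t=3.5303 [y] (3,3)
    t=4.5656 [y] (3,2) — stop
  → r_4 = 4.5656
beam 5: φ=45°, α=300°
  cosα=0.5000 sinα=-0.8660 | (4,7) | tMaxX 1.1400 tMaxY 0.4734 | tΔX 2.0000 tΔY 1.1547
    t=0.4734 [y] (4,6)
    t=1.1400 [x] (5,6)
    t=1.6281 [y] (5,5)
    t=2.7828 [y] (5,4)
    t=3.1400 [x] (6,4) — stop
  → r_5 = 3.1400
beam 6: φ=90°, α=345°
  cosα=0.9659 sinα=-0.2588 | (4,7) | tMaxX 0.5901 tMaxY 1.5841 | tΔX 1.0353 tΔY 3.8637
    t=0.5901 [x] (5,7)
    t=1.5841 [y] (5,6)
    t=1.6254 [x] (6,6) — stop
  → r_6 = 1.6254
beam 7: φ=135°, α=30°
  cosα=0.8660 sinα=0.5000 | (4,7) | tMaxX 0.6582 tMaxY 1.1800 | tΔX 1.1547 tΔY 2.0000
    t=0.6582 [x] (5,7)
    t=1.1800 [y] (5,8)
    t=1.8129 [x] (6,8) — stop
  → r_7 = 1.8129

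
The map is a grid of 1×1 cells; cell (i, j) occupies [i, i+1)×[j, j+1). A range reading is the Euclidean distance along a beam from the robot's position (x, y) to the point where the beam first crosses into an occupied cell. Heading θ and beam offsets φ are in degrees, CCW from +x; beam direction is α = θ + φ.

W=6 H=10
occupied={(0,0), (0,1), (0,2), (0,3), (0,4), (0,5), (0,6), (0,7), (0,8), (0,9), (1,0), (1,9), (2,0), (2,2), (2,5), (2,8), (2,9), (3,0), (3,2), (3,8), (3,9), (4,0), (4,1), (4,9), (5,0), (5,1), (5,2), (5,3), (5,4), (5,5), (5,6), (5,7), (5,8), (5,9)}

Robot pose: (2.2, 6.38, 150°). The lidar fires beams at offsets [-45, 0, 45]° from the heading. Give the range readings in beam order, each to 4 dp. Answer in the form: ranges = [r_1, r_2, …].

beam 1: φ=-45°, α=105°
  cosα=-0.2588 sinα=0.9659 | (2,6) | tMaxX 0.7727 tMaxY 0.6419 | tΔX 3.8637 tΔY 1.0353
    t=0.6419 [y] (2,7)
    t=0.7727 [x] (1,7)
    t=1.6771 [y] (1,8)
    t=2.7124 [y] (1,9) — stop
  → r_1 = 2.7124
beam 2: φ=0°, α=150°
  cosα=-0.8660 sinα=0.5000 | (2,6) | tMaxX 0.2309 tMaxY 1.2400 | tΔX 1.1547 tΔY 2.0000
    t=0.2309 [x] (1,6)
    t=1.2400 [y] (1,7)
    t=1.3856 [x] (0,7) — stop
  → r_2 = 1.3856
beam 3: φ=45°, α=195°
  cosα=-0.9659 sinα=-0.2588 | (2,6) | tMaxX 0.2071 tMaxY 1.4682 | tΔX 1.0353 tΔY 3.8637
    t=0.2071 [x] (1,6)
    t=1.2423 [x] (0,6) — stop
  → r_3 = 1.2423

ranges = [2.7124, 1.3856, 1.2423]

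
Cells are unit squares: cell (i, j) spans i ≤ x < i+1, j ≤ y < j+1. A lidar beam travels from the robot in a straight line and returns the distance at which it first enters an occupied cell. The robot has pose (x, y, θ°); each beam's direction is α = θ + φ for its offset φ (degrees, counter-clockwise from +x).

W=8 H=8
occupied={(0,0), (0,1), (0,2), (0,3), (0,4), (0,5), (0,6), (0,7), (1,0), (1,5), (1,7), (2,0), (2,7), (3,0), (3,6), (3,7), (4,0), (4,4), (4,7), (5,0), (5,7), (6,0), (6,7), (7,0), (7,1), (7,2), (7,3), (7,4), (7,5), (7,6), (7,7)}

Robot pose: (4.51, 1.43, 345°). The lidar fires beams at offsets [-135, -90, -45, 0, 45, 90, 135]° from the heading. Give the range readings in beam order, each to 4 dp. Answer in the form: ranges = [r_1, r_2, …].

beam 1: φ=-135°, α=210°
  dir = (cos 210°, sin 210°) = (-0.8660, -0.5000); from cell (4,1)
  next x-line at t=0.5889, next y-line at t=0.8600; Δt_x=1.1547, Δt_y=2.0000
    x: enter (3,1) at t=0.5889
    y: enter (3,0) at t=0.8600 ← occupied
  → r_1 = 0.8600
beam 2: φ=-90°, α=255°
  dir = (cos 255°, sin 255°) = (-0.2588, -0.9659); from cell (4,1)
  next x-line at t=1.9705, next y-line at t=0.4452; Δt_x=3.8637, Δt_y=1.0353
    y: enter (4,0) at t=0.4452 ← occupied
  → r_2 = 0.4452
beam 3: φ=-45°, α=300°
  dir = (cos 300°, sin 300°) = (0.5000, -0.8660); from cell (4,1)
  next x-line at t=0.9800, next y-line at t=0.4965; Δt_x=2.0000, Δt_y=1.1547
    y: enter (4,0) at t=0.4965 ← occupied
  → r_3 = 0.4965
beam 4: φ=0°, α=345°
  dir = (cos 345°, sin 345°) = (0.9659, -0.2588); from cell (4,1)
  next x-line at t=0.5073, next y-line at t=1.6614; Δt_x=1.0353, Δt_y=3.8637
    x: enter (5,1) at t=0.5073
    x: enter (6,1) at t=1.5426
    y: enter (6,0) at t=1.6614 ← occupied
  → r_4 = 1.6614
beam 5: φ=45°, α=30°
  dir = (cos 30°, sin 30°) = (0.8660, 0.5000); from cell (4,1)
  next x-line at t=0.5658, next y-line at t=1.1400; Δt_x=1.1547, Δt_y=2.0000
    x: enter (5,1) at t=0.5658
    y: enter (5,2) at t=1.1400
    x: enter (6,2) at t=1.7205
    x: enter (7,2) at t=2.8752 ← occupied
  → r_5 = 2.8752
beam 6: φ=90°, α=75°
  dir = (cos 75°, sin 75°) = (0.2588, 0.9659); from cell (4,1)
  next x-line at t=1.8932, next y-line at t=0.5901; Δt_x=3.8637, Δt_y=1.0353
    y: enter (4,2) at t=0.5901
    y: enter (4,3) at t=1.6254
    x: enter (5,3) at t=1.8932
    y: enter (5,4) at t=2.6607
    y: enter (5,5) at t=3.6959
    y: enter (5,6) at t=4.7312
    x: enter (6,6) at t=5.7569
    y: enter (6,7) at t=5.7665 ← occupied
  → r_6 = 5.7665
beam 7: φ=135°, α=120°
  dir = (cos 120°, sin 120°) = (-0.5000, 0.8660); from cell (4,1)
  next x-line at t=1.0200, next y-line at t=0.6582; Δt_x=2.0000, Δt_y=1.1547
    y: enter (4,2) at t=0.6582
    x: enter (3,2) at t=1.0200
    y: enter (3,3) at t=1.8129
    y: enter (3,4) at t=2.9676
    x: enter (2,4) at t=3.0200
    y: enter (2,5) at t=4.1223
    x: enter (1,5) at t=5.0200 ← occupied
  → r_7 = 5.0200

ranges = [0.8600, 0.4452, 0.4965, 1.6614, 2.8752, 5.7665, 5.0200]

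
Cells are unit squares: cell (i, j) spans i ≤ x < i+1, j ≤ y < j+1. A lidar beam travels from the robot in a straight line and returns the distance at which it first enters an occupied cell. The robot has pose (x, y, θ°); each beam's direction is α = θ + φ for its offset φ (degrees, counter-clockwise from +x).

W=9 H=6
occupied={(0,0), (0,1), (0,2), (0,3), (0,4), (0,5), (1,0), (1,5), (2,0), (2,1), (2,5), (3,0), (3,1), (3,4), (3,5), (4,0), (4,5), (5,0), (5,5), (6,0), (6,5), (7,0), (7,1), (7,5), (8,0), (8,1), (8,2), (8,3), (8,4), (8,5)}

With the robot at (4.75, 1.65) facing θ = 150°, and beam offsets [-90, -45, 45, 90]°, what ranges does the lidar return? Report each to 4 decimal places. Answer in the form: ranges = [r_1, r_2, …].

beam 1: φ=-90°, α=60°
  cosα=0.5000 sinα=0.8660 | (4,1) | tMaxX 0.5000 tMaxY 0.4041 | tΔX 2.0000 tΔY 1.1547
    t=0.4041 [y] (4,2)
    t=0.5000 [x] (5,2)
    t=1.5588 [y] (5,3)
    t=2.5000 [x] (6,3)
    t=2.7135 [y] (6,4)
    t=3.8682 [y] (6,5) — stop
  → r_1 = 3.8682
beam 2: φ=-45°, α=105°
  cosα=-0.2588 sinα=0.9659 | (4,1) | tMaxX 2.8978 tMaxY 0.3623 | tΔX 3.8637 tΔY 1.0353
    t=0.3623 [y] (4,2)
    t=1.3976 [y] (4,3)
    t=2.4329 [y] (4,4)
    t=2.8978 [x] (3,4) — stop
  → r_2 = 2.8978
beam 3: φ=45°, α=195°
  cosα=-0.9659 sinα=-0.2588 | (4,1) | tMaxX 0.7765 tMaxY 2.5114 | tΔX 1.0353 tΔY 3.8637
    t=0.7765 [x] (3,1) — stop
  → r_3 = 0.7765
beam 4: φ=90°, α=240°
  cosα=-0.5000 sinα=-0.8660 | (4,1) | tMaxX 1.5000 tMaxY 0.7506 | tΔX 2.0000 tΔY 1.1547
    t=0.7506 [y] (4,0) — stop
  → r_4 = 0.7506

ranges = [3.8682, 2.8978, 0.7765, 0.7506]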